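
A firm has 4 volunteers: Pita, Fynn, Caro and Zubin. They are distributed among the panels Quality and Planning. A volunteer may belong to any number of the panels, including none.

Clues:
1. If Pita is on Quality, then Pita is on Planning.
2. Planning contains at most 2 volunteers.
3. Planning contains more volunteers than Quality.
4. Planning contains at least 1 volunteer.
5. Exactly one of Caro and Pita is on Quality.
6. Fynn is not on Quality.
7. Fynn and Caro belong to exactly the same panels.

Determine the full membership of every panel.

Quality = {Pita}; Planning = {Pita, Zubin}

From (6): Fynn ∉ Quality.
(7): Caro matches Fynn: Caro ∉ Quality.
(5) (exactly one): Pita ∈ Quality.
(1): Pita ∈ Planning.
Suppose Fynn ∈ Planning: no assignment then satisfies all the clues, so Fynn ∉ Planning.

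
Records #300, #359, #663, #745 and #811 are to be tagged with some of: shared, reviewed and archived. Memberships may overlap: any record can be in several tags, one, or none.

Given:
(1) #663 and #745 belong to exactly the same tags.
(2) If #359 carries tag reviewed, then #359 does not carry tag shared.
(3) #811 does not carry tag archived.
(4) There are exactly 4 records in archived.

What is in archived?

From (3): #811 ∉ archived.
(4): only 4 candidates remain for archived, so all are in.

archived = {#300, #359, #663, #745}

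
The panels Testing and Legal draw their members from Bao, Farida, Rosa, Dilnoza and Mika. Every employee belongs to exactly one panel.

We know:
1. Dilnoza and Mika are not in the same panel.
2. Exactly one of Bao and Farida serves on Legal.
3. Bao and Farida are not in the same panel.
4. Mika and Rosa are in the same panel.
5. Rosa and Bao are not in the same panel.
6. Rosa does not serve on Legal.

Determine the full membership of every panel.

From (6): Rosa ∉ Legal.
(4): Mika matches Rosa: Mika ∉ Legal.
Only one panel left: Rosa ∈ Testing.
Only one panel left: Mika ∈ Testing.
(1): Dilnoza ∉ Testing.
(5): Bao ∉ Testing.
Only one panel left: Bao ∈ Legal.
Only one panel left: Dilnoza ∈ Legal.
(2) (exactly one): Farida ∉ Legal.
Only one panel left: Farida ∈ Testing.

Testing = {Farida, Mika, Rosa}; Legal = {Bao, Dilnoza}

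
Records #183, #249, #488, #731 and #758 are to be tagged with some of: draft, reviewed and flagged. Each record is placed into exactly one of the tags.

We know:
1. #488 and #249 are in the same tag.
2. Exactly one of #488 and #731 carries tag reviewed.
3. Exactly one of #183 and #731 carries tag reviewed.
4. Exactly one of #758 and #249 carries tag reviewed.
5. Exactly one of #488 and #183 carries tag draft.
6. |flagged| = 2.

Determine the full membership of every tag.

draft = {#183}; reviewed = {#731, #758}; flagged = {#249, #488}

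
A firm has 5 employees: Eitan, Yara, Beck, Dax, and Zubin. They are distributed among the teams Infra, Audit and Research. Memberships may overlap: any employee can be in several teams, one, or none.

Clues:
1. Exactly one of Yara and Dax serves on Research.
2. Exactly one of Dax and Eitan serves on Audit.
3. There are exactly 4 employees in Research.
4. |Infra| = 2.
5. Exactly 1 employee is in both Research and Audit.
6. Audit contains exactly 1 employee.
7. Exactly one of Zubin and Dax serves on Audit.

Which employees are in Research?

Research = {Beck, Dax, Eitan, Zubin}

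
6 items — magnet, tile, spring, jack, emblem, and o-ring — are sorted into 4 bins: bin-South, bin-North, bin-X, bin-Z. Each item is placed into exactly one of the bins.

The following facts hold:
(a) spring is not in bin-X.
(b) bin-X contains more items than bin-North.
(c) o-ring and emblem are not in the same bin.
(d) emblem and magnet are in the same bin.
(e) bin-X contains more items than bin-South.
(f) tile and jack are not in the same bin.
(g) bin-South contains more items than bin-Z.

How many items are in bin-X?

From (a): spring ∉ bin-X.
Suppose magnet ∈ bin-South: no assignment then satisfies all the clues, so magnet ∉ bin-South.

3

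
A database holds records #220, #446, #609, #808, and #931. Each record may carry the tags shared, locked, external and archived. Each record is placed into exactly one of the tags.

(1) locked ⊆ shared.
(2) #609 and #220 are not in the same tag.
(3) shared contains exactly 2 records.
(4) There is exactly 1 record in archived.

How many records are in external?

2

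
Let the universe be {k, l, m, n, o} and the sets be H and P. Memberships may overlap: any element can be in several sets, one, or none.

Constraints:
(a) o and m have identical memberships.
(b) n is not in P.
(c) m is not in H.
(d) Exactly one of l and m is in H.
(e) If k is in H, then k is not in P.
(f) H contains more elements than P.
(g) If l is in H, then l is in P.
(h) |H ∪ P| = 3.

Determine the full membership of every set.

H = {k, l, n}; P = {l}

From (b): n ∉ P.
From (c): m ∉ H.
(a): o matches m: o ∉ H.
(d) (exactly one): l ∈ H.
(g): l ∈ P.
Suppose k ∉ H: no assignment then satisfies all the clues, so k ∈ H.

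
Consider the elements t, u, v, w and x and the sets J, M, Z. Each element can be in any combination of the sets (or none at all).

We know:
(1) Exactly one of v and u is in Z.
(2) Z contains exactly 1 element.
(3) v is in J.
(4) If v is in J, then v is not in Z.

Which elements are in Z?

From (3): v ∈ J.
(4): v ∉ Z.
(1) (exactly one): u ∈ Z.
(2): Z already has 1, so the rest are out.

Z = {u}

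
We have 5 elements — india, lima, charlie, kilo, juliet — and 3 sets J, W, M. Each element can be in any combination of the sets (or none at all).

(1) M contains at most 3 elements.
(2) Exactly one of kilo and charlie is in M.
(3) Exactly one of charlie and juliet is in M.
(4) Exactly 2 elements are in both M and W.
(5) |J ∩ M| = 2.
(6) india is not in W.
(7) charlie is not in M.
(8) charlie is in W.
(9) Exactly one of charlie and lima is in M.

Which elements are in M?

From (6): india ∉ W.
From (7): charlie ∉ M.
From (8): charlie ∈ W.
(2) (exactly one): kilo ∈ M.
(3) (exactly one): juliet ∈ M.
(9) (exactly one): lima ∈ M.
(1): M already has 3, so the rest are out.

M = {juliet, kilo, lima}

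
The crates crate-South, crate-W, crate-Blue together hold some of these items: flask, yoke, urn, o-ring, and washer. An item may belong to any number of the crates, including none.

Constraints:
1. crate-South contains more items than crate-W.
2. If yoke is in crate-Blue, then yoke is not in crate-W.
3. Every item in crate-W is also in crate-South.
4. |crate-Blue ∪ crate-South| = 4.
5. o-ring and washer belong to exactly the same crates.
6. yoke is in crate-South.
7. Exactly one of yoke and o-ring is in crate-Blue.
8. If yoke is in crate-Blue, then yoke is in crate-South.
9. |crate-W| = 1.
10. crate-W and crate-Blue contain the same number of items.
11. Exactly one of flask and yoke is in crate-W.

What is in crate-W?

crate-W = {flask}

From (6): yoke ∈ crate-South.
Suppose flask ∉ crate-W: no assignment then satisfies all the clues, so flask ∈ crate-W.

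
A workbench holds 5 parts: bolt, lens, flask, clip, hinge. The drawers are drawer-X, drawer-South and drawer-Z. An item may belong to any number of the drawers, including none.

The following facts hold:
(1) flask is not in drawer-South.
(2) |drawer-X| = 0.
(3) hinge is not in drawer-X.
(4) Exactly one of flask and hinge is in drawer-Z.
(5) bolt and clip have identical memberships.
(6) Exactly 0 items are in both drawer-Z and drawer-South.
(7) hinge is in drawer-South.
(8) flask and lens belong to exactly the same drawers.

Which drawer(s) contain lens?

lens: drawer-Z

From (1): flask ∉ drawer-South.
From (3): hinge ∉ drawer-X.
From (7): hinge ∈ drawer-South.
(2): drawer-X already has 0, so the rest are out.
(8): lens matches flask: lens ∉ drawer-South.
Suppose lens ∉ drawer-Z: no assignment then satisfies all the clues, so lens ∈ drawer-Z.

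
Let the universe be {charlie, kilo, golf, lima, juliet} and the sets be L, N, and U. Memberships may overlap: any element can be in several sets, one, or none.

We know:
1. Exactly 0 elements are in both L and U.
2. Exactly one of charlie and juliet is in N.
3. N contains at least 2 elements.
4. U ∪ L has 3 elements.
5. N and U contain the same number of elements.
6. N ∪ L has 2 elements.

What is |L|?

1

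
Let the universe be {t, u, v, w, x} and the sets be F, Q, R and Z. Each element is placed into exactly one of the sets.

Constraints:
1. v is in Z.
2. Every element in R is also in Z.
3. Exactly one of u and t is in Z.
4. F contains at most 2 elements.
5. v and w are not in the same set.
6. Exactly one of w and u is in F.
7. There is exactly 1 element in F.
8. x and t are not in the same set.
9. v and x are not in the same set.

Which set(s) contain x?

From (1): v ∈ Z.
(5): w ∉ Z.
(9): x ∉ Z.
(2) contrapositive: w ∉ R.
(2) contrapositive: x ∉ R.
Suppose x ∈ F: no assignment then satisfies all the clues, so x ∉ F.

x: Q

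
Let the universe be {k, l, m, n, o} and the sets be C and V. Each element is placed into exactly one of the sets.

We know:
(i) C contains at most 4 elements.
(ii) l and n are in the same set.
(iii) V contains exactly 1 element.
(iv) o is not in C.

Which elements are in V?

From (iv): o ∉ C.
Only one set left: o ∈ V.
(iii): V already has 1, so the rest are out.
Only one set left: k ∈ C.
Only one set left: l ∈ C.
Only one set left: m ∈ C.
Only one set left: n ∈ C.

V = {o}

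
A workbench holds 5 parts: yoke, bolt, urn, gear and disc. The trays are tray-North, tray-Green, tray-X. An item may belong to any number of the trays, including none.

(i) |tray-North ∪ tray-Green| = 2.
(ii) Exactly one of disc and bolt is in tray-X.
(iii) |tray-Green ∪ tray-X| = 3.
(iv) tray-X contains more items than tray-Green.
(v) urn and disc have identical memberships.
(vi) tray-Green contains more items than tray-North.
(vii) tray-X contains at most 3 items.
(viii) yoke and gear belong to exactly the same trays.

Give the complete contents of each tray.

tray-North = {}; tray-Green = {gear, yoke}; tray-X = {bolt, gear, yoke}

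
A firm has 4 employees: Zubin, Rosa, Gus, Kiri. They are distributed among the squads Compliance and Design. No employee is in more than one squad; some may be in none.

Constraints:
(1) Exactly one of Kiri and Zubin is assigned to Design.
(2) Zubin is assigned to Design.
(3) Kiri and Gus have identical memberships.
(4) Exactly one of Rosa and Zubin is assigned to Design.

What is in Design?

From (2): Zubin ∈ Design.
(1) (exactly one): Kiri ∉ Design.
(3): Gus matches Kiri: Gus ∉ Design.
(4) (exactly one): Rosa ∉ Design.

Design = {Zubin}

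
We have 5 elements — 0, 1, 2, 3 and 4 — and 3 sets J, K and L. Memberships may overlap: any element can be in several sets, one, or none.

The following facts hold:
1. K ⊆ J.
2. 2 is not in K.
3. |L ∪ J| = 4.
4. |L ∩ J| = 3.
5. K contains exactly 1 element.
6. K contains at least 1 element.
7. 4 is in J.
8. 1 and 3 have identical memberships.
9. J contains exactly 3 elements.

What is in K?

K = {4}

From (2): 2 ∉ K.
From (7): 4 ∈ J.
Suppose 0 ∈ K: no assignment then satisfies all the clues, so 0 ∉ K.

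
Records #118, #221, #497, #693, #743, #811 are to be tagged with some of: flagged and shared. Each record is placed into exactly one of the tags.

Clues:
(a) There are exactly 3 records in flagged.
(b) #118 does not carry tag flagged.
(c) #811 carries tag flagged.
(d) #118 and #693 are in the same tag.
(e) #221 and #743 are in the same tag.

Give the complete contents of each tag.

flagged = {#221, #743, #811}; shared = {#118, #497, #693}

From (b): #118 ∉ flagged.
From (c): #811 ∈ flagged.
(d): #693 matches #118: #693 ∉ flagged.
Only one tag left: #118 ∈ shared.
Only one tag left: #693 ∈ shared.
Suppose #221 ∉ flagged: no assignment then satisfies all the clues, so #221 ∈ flagged.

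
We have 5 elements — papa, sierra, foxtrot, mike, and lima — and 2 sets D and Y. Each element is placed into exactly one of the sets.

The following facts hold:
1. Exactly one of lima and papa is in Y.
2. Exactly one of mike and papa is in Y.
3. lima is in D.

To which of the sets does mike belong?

mike: D

From (3): lima ∈ D.
(1) (exactly one): papa ∈ Y.
(2) (exactly one): mike ∉ Y.
Only one set left: mike ∈ D.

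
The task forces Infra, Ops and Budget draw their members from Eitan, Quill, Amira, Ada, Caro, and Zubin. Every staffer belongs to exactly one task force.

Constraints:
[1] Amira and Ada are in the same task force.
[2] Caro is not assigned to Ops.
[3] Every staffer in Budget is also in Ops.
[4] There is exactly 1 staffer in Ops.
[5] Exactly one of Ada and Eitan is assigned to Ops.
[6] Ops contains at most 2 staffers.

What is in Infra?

Infra = {Ada, Amira, Caro, Quill, Zubin}

From (2): Caro ∉ Ops.
(3) contrapositive: Caro ∉ Budget.
Only one task force left: Caro ∈ Infra.
Suppose Eitan ∈ Infra: no assignment then satisfies all the clues, so Eitan ∉ Infra.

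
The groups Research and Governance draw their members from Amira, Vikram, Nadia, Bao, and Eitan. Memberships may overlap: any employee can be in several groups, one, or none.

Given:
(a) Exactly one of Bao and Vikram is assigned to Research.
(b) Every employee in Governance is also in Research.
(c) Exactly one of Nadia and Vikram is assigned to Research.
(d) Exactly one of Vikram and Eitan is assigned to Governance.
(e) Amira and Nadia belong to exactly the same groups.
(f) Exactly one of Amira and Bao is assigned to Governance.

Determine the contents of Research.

Research = {Amira, Bao, Eitan, Nadia}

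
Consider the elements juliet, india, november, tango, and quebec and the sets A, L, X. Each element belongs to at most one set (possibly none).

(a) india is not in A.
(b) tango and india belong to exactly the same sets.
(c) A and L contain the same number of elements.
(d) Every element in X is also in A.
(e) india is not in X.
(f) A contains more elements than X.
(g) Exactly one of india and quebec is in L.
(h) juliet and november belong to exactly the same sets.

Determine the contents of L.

L = {india, tango}

From (a): india ∉ A.
From (e): india ∉ X.
(b): tango matches india: tango ∉ A.
(b): tango matches india: tango ∉ X.
Suppose juliet ∈ L: no assignment then satisfies all the clues, so juliet ∉ L.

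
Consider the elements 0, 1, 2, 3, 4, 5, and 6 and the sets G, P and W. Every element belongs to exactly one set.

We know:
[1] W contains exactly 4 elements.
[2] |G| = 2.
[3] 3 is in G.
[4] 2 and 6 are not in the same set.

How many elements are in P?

1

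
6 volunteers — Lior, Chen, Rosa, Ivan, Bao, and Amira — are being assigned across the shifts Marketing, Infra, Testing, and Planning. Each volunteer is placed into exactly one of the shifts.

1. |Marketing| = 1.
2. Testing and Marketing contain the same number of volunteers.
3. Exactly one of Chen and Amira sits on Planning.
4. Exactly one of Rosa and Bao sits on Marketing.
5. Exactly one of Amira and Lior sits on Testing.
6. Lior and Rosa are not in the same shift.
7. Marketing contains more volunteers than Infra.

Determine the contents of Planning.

Planning = {Bao, Chen, Ivan, Lior}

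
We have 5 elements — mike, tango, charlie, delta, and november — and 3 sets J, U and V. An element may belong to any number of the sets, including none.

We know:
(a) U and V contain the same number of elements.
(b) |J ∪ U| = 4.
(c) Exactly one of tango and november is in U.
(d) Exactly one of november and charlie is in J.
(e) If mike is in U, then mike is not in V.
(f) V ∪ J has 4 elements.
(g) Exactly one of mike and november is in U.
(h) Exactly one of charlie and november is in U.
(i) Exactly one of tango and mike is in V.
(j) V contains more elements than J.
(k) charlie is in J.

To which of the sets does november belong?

From (k): charlie ∈ J.
(d) (exactly one): november ∉ J.
Suppose november ∈ U: no assignment then satisfies all the clues, so november ∉ U.

november: V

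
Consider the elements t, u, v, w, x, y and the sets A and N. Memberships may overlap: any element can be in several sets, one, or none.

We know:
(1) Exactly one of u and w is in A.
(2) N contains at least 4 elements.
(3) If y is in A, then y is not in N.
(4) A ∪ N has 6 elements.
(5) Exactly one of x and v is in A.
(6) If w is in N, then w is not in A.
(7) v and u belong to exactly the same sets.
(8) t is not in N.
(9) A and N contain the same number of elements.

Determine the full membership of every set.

A = {t, u, v, y}; N = {u, v, w, x}

From (8): t ∉ N.
Suppose t ∉ A: no assignment then satisfies all the clues, so t ∈ A.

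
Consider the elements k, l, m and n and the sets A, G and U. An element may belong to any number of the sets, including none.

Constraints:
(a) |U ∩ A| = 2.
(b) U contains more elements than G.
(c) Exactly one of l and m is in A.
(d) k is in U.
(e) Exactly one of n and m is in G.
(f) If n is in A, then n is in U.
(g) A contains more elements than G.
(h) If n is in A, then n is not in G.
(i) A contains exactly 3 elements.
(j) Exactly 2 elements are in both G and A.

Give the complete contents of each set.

A = {k, m, n}; G = {k, m}; U = {k, l, n}

From (d): k ∈ U.
Suppose k ∉ A: no assignment then satisfies all the clues, so k ∈ A.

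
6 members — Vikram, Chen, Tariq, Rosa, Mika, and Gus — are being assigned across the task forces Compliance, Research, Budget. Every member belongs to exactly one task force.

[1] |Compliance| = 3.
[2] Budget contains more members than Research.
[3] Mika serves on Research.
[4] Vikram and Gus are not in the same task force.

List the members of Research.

Research = {Mika}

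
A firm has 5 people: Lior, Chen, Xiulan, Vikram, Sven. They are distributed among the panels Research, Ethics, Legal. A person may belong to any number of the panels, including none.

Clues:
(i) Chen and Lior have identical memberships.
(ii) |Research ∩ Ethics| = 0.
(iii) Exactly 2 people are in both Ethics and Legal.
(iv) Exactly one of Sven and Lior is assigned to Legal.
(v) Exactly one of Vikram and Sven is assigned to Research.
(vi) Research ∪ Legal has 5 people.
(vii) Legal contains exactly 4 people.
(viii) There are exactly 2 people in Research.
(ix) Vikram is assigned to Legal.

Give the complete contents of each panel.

Research = {Sven, Xiulan}; Ethics = {Chen, Lior}; Legal = {Chen, Lior, Vikram, Xiulan}

From (ix): Vikram ∈ Legal.
Suppose Lior ∈ Research: no assignment then satisfies all the clues, so Lior ∉ Research.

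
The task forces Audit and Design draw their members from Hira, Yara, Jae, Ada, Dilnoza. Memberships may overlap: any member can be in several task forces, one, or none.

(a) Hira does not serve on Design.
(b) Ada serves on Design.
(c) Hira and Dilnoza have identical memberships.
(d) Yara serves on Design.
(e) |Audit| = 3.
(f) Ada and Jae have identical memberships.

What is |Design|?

3

From (a): Hira ∉ Design.
From (b): Ada ∈ Design.
From (d): Yara ∈ Design.
(c): Dilnoza matches Hira: Dilnoza ∉ Design.
(f): Jae matches Ada: Jae ∈ Design.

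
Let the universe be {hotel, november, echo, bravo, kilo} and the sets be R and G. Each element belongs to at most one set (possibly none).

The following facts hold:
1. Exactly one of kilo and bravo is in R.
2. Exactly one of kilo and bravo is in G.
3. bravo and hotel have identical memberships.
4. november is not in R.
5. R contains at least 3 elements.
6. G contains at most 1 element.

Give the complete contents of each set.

R = {bravo, echo, hotel}; G = {kilo}

From (4): november ∉ R.
Suppose hotel ∉ R: no assignment then satisfies all the clues, so hotel ∈ R.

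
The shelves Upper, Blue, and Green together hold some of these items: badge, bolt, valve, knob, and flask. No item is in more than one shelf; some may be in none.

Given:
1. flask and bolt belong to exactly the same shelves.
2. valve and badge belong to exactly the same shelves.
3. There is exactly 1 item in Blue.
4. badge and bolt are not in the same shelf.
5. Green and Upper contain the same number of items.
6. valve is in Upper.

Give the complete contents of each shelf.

Upper = {badge, valve}; Blue = {knob}; Green = {bolt, flask}

From (6): valve ∈ Upper.
(2): badge matches valve: badge ∈ Upper.
(4): bolt ∉ Upper.
(1): flask matches bolt: flask ∉ Upper.
Suppose bolt ∈ Blue: no assignment then satisfies all the clues, so bolt ∉ Blue.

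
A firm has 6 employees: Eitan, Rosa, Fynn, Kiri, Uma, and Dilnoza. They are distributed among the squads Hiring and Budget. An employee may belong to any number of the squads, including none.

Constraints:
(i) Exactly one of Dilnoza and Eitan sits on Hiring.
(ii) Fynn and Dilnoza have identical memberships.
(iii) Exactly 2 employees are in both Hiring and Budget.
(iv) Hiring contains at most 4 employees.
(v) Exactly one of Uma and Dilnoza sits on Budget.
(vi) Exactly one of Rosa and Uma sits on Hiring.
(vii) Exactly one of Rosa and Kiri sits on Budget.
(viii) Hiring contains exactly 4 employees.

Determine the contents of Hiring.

Hiring = {Dilnoza, Fynn, Kiri, Uma}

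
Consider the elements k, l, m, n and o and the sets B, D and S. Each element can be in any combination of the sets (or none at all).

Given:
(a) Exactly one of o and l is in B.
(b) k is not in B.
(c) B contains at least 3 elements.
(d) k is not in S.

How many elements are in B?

3

From (b): k ∉ B.
From (d): k ∉ S.
Suppose m ∉ B: no assignment then satisfies all the clues, so m ∈ B.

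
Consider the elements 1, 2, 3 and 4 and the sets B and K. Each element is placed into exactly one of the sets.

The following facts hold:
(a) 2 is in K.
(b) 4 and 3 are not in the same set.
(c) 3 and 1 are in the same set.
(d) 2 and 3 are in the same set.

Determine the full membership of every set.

From (a): 2 ∈ K.
(d): 3 matches 2: 3 ∉ B.
(d): 3 matches 2: 3 ∈ K.
(b): 4 ∉ K.
(c): 1 matches 3: 1 ∉ B.
(c): 1 matches 3: 1 ∈ K.
Only one set left: 4 ∈ B.

B = {4}; K = {1, 2, 3}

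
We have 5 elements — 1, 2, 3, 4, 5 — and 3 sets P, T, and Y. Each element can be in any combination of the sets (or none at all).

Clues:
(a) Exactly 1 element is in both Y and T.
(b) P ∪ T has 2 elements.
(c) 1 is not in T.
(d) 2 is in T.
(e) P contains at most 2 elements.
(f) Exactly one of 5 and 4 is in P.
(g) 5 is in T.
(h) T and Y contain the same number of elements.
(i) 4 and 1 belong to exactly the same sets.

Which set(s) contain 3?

3: Y

From (c): 1 ∉ T.
From (d): 2 ∈ T.
From (g): 5 ∈ T.
(i): 4 matches 1: 4 ∉ T.
Suppose 3 ∈ P: no assignment then satisfies all the clues, so 3 ∉ P.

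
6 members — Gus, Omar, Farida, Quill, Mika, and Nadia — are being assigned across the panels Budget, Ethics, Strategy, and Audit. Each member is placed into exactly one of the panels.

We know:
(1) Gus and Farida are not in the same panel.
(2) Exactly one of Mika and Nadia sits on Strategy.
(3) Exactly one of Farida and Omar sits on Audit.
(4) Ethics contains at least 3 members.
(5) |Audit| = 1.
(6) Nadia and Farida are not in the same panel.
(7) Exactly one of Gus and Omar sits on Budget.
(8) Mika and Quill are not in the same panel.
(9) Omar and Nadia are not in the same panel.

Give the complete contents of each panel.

Budget = {Omar}; Ethics = {Gus, Nadia, Quill}; Strategy = {Mika}; Audit = {Farida}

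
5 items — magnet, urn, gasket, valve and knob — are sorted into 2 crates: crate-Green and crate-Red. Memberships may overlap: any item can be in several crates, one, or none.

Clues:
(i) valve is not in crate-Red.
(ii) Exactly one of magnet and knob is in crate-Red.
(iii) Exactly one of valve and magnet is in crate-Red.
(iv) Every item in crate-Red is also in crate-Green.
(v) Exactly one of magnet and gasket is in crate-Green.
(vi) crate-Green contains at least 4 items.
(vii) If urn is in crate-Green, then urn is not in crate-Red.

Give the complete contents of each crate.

crate-Green = {knob, magnet, urn, valve}; crate-Red = {magnet}

From (i): valve ∉ crate-Red.
(iii) (exactly one): magnet ∈ crate-Red.
(iv) with magnet ∈ crate-Red: magnet ∈ crate-Green.
(v) (exactly one): gasket ∉ crate-Green.
(vi): only 4 candidates remain for crate-Green, so all are in.
(vii): urn ∉ crate-Red.
(ii) (exactly one): knob ∉ crate-Red.
(iv) contrapositive: gasket ∉ crate-Red.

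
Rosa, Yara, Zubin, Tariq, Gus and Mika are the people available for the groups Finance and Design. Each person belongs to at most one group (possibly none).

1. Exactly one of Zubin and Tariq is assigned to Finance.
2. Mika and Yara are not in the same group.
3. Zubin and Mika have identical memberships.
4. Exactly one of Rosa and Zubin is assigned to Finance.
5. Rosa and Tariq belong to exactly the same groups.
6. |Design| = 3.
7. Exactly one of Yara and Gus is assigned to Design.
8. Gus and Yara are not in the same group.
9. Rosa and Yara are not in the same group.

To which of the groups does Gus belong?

Gus: Design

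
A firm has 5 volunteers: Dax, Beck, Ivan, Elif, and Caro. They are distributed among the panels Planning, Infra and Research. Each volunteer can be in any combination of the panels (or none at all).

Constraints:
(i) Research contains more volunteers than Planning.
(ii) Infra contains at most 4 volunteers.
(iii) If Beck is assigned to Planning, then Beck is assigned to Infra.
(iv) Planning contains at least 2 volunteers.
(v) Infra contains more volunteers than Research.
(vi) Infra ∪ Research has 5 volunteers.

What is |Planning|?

2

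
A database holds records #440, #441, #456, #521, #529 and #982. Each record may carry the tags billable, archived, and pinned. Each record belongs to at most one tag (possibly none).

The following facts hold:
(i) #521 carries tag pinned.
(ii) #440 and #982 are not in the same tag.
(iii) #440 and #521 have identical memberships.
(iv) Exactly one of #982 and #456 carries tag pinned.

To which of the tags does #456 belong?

From (i): #521 ∈ pinned.
(iii): #440 matches #521: #440 ∉ billable.
(iii): #440 matches #521: #440 ∉ archived.
(iii): #440 matches #521: #440 ∈ pinned.
(ii): #982 ∉ pinned.
(iv) (exactly one): #456 ∈ pinned.

#456: pinned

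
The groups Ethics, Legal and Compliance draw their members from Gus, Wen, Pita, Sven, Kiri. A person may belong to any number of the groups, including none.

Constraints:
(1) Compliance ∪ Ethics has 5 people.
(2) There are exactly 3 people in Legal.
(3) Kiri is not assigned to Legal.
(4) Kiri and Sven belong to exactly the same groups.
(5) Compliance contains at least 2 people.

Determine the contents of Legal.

Legal = {Gus, Pita, Wen}

From (3): Kiri ∉ Legal.
(4): Sven matches Kiri: Sven ∉ Legal.
(2): only 3 candidates remain for Legal, so all are in.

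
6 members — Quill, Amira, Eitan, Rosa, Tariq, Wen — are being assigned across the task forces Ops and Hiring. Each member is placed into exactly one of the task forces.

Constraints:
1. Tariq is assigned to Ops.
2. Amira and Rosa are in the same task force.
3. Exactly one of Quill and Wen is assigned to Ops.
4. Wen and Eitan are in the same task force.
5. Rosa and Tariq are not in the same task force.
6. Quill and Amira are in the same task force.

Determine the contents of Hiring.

Hiring = {Amira, Quill, Rosa}

From (1): Tariq ∈ Ops.
(5): Rosa ∉ Ops.
Only one task force left: Rosa ∈ Hiring.
(2): Amira matches Rosa: Amira ∉ Ops.
(2): Amira matches Rosa: Amira ∈ Hiring.
(6): Quill matches Amira: Quill ∉ Ops.
(6): Quill matches Amira: Quill ∈ Hiring.
(3) (exactly one): Wen ∈ Ops.
(4): Eitan matches Wen: Eitan ∈ Ops.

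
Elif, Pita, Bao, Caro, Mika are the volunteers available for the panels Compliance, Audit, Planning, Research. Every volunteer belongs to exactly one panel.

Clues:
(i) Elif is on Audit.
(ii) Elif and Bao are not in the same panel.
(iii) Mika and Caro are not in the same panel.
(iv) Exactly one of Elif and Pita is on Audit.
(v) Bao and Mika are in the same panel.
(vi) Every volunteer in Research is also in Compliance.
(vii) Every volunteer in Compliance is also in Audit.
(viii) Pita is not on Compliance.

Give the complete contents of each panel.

Compliance = {}; Audit = {Caro, Elif}; Planning = {Bao, Mika, Pita}; Research = {}

From (i): Elif ∈ Audit.
From (viii): Pita ∉ Compliance.
(ii): Bao ∉ Audit.
(iv) (exactly one): Pita ∉ Audit.
(v): Mika matches Bao: Mika ∉ Audit.
(vi) contrapositive: Pita ∉ Research.
(vii) contrapositive: Bao ∉ Compliance.
(vii) contrapositive: Mika ∉ Compliance.
Only one panel left: Pita ∈ Planning.
(vi) contrapositive: Bao ∉ Research.
(vi) contrapositive: Mika ∉ Research.
Suppose Caro ∈ Compliance: no assignment then satisfies all the clues, so Caro ∉ Compliance.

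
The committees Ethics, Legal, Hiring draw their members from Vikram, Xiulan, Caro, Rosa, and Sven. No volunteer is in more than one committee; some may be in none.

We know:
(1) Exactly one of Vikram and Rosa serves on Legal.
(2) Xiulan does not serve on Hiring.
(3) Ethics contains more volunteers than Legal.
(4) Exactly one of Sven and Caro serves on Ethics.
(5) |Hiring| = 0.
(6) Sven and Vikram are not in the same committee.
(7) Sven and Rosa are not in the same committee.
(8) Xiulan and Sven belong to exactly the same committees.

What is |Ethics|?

2

From (2): Xiulan ∉ Hiring.
(5): Hiring already has 0, so the rest are out.
Suppose Xiulan ∈ Legal: no assignment then satisfies all the clues, so Xiulan ∉ Legal.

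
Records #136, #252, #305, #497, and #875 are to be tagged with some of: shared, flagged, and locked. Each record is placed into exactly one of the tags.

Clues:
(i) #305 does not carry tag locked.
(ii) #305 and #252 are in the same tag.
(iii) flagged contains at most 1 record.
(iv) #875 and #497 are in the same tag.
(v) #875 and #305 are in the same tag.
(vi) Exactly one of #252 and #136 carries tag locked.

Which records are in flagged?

flagged = {}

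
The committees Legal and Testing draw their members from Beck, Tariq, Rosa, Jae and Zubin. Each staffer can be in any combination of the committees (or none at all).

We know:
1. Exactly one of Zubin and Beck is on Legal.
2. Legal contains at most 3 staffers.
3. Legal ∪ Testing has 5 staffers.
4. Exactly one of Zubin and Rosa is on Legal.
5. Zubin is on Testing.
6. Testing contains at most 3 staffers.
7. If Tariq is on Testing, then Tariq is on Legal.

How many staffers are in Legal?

3

From (5): Zubin ∈ Testing.
Suppose Tariq ∉ Legal: no assignment then satisfies all the clues, so Tariq ∈ Legal.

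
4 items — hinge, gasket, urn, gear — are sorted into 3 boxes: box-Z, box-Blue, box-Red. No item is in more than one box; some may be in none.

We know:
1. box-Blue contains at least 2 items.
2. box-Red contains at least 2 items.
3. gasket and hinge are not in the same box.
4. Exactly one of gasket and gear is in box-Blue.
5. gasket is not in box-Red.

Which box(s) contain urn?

From (5): gasket ∉ box-Red.
Suppose urn ∈ box-Z: no assignment then satisfies all the clues, so urn ∉ box-Z.

urn: box-Blue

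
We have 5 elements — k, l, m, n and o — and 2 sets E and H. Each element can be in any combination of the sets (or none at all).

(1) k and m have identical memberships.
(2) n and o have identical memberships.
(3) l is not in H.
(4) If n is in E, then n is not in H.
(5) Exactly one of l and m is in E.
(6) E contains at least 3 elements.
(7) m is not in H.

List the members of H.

H = {}

From (3): l ∉ H.
From (7): m ∉ H.
(1): k matches m: k ∉ H.
Suppose n ∈ H: no assignment then satisfies all the clues, so n ∉ H.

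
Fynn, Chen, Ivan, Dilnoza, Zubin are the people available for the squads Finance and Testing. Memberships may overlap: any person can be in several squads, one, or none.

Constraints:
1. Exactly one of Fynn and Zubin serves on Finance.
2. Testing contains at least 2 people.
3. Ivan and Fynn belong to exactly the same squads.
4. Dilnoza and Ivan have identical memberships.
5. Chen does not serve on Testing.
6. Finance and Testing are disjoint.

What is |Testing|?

3

From (5): Chen ∉ Testing.
Suppose Fynn ∈ Finance: no assignment then satisfies all the clues, so Fynn ∉ Finance.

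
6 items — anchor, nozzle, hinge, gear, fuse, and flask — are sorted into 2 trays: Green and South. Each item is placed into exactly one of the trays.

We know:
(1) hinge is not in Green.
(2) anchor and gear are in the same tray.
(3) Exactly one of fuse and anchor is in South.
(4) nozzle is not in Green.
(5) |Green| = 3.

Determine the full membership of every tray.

Green = {anchor, flask, gear}; South = {fuse, hinge, nozzle}

From (1): hinge ∉ Green.
From (4): nozzle ∉ Green.
Only one tray left: nozzle ∈ South.
Only one tray left: hinge ∈ South.
Suppose anchor ∉ Green: no assignment then satisfies all the clues, so anchor ∈ Green.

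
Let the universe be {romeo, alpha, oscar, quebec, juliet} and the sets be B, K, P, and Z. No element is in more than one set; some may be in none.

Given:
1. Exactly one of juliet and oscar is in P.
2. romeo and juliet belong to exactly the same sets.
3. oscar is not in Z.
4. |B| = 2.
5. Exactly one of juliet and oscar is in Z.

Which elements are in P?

P = {oscar}

From (3): oscar ∉ Z.
(5) (exactly one): juliet ∈ Z.
(1) (exactly one): oscar ∈ P.
(2): romeo matches juliet: romeo ∉ B.
(2): romeo matches juliet: romeo ∉ K.
(2): romeo matches juliet: romeo ∉ P.
(2): romeo matches juliet: romeo ∈ Z.
(4): only 2 candidates remain for B, so all are in.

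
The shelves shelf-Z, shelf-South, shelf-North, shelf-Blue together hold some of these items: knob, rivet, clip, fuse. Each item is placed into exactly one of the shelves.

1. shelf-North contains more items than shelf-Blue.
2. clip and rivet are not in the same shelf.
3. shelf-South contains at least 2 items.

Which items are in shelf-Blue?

shelf-Blue = {}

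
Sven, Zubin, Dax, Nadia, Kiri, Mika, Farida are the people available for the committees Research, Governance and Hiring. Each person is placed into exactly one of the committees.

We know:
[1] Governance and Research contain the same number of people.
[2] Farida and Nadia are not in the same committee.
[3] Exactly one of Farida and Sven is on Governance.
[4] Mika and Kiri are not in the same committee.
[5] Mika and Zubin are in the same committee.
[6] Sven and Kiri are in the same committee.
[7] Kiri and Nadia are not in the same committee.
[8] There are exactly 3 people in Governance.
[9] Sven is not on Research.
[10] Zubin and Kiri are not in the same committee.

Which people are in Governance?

Governance = {Dax, Kiri, Sven}

From (9): Sven ∉ Research.
(6): Kiri matches Sven: Kiri ∉ Research.
Suppose Sven ∉ Governance: no assignment then satisfies all the clues, so Sven ∈ Governance.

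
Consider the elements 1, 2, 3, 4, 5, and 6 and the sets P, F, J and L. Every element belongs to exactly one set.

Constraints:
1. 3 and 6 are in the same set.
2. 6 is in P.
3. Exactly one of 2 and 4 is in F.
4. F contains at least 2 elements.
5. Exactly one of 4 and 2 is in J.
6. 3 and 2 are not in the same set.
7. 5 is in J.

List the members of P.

P = {3, 6}

From (2): 6 ∈ P.
From (7): 5 ∈ J.
(1): 3 matches 6: 3 ∈ P.
(6): 2 ∉ P.
Suppose 1 ∈ P: no assignment then satisfies all the clues, so 1 ∉ P.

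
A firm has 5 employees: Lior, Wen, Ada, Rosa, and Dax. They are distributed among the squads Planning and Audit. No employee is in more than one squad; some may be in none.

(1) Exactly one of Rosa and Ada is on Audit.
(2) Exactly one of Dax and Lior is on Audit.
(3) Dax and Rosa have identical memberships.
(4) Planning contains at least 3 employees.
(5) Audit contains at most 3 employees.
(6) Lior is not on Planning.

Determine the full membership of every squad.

Planning = {Dax, Rosa, Wen}; Audit = {Ada, Lior}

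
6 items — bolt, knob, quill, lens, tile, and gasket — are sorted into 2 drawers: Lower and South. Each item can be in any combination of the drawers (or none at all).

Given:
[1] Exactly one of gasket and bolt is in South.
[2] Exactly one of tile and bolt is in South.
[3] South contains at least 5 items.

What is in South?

South = {gasket, knob, lens, quill, tile}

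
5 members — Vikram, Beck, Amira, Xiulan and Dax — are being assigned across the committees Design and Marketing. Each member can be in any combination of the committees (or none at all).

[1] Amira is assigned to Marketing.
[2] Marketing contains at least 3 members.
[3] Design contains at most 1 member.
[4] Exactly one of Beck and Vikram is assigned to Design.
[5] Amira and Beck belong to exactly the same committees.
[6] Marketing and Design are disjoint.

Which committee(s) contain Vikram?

Vikram: Design

From (1): Amira ∈ Marketing.
(5): Beck matches Amira: Beck ∈ Marketing.
(6) (disjoint): Beck ∉ Design.
(6) (disjoint): Amira ∉ Design.
(4) (exactly one): Vikram ∈ Design.
(6) (disjoint): Vikram ∉ Marketing.
(3): Design already has 1, so the rest are out.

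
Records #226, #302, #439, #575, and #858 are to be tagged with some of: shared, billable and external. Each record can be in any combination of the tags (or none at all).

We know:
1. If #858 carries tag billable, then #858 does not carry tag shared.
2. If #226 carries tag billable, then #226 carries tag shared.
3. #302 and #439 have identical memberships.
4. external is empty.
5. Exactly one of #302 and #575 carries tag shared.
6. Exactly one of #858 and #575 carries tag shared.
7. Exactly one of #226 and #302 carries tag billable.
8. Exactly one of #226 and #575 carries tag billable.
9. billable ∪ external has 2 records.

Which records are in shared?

shared = {#226, #575}

(4): external already has 0, so the rest are out.
Suppose #226 ∉ shared: no assignment then satisfies all the clues, so #226 ∈ shared.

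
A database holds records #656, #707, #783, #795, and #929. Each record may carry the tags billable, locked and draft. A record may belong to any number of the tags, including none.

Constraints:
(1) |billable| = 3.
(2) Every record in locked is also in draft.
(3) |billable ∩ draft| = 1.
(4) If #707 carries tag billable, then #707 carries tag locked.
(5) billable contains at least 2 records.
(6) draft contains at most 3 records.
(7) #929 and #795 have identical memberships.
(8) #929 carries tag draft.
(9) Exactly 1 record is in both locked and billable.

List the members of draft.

draft = {#707, #795, #929}

From (8): #929 ∈ draft.
(7): #795 matches #929: #795 ∈ draft.
Suppose #656 ∈ draft: no assignment then satisfies all the clues, so #656 ∉ draft.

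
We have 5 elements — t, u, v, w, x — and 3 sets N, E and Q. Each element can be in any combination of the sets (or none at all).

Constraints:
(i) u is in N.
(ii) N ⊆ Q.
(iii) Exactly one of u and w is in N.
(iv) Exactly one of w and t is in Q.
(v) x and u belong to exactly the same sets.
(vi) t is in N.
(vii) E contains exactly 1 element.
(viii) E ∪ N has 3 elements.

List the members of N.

N = {t, u, x}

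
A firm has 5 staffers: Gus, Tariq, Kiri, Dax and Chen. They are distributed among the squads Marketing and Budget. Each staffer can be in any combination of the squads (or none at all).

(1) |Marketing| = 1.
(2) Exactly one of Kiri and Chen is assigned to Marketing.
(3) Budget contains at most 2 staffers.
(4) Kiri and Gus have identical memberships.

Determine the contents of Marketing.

Marketing = {Chen}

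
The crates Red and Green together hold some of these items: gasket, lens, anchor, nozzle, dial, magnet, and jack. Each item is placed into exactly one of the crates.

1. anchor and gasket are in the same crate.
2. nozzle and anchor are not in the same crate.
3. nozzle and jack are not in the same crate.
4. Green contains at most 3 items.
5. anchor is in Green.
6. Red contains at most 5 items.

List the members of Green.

Green = {anchor, gasket, jack}

From (5): anchor ∈ Green.
(1): gasket matches anchor: gasket ∉ Red.
(1): gasket matches anchor: gasket ∈ Green.
(2): nozzle ∉ Green.
Only one crate left: nozzle ∈ Red.
(3): jack ∉ Red.
Only one crate left: jack ∈ Green.
(4): Green already has 3, so the rest are out.
Only one crate left: lens ∈ Red.
Only one crate left: dial ∈ Red.
Only one crate left: magnet ∈ Red.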